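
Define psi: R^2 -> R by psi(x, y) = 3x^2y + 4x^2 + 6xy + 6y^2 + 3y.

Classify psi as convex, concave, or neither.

The term 3x^2y is cubic, so the Hessian is not constant.
∂²psi/∂x² = 6y + 8, which takes both signs as y varies (negative for sufficiently negative y). A diagonal entry of the Hessian changing sign means the Hessian is neither positive- nor negative-semidefinite on all of R^2.

neither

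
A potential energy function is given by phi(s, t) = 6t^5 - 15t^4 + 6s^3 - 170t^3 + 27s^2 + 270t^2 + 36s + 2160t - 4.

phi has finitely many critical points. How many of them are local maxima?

phi separates as a function of s plus a function of t, so ∇phi=0 decouples.
∂phi/∂s = 18(s + 1)(s + 2) = 0 at s ∈ {-2, -1}; ∂phi/∂t = 30(t - 4)(t - 3)(t + 2)(t + 3) = 0 at t ∈ {-3, -2, 3, 4}.
The Hessian is diagonal: diag(phi_ss, phi_tt). Second derivatives: phi_ss(-2)=-18, phi_ss(-1)=18; phi_tt(-3)=-1260, phi_tt(-2)=900, phi_tt(3)=-900, phi_tt(4)=1260.
Local maxima occur where both diagonal entries negative: (-2, -3), (-2, 3). Count: 2.

2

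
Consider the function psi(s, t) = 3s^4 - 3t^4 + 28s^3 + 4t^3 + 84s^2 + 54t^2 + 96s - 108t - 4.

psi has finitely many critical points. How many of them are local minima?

psi separates as a function of s plus a function of t, so ∇psi=0 decouples.
∂psi/∂s = 12(s + 1)(s + 2)(s + 4) = 0 at s ∈ {-4, -2, -1}; ∂psi/∂t = -12(t - 3)(t - 1)(t + 3) = 0 at t ∈ {-3, 1, 3}.
The Hessian is diagonal: diag(psi_ss, psi_tt). Second derivatives: psi_ss(-4)=72, psi_ss(-2)=-24, psi_ss(-1)=36; psi_tt(-3)=-288, psi_tt(1)=96, psi_tt(3)=-144.
Local minima occur where both diagonal entries positive: (-4, 1), (-1, 1). Count: 2.

2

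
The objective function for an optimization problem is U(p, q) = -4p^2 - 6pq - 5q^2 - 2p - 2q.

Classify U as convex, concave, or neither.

U is quadratic, so its Hessian is the constant matrix H = [[-8, -6], [-6, -10]].
det(H) = 44, tr(H) = -18.
det(H) > 0 and tr(H) < 0, so H is negative definite everywhere: concave.

concave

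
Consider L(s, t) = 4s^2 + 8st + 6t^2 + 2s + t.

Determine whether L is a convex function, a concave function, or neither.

L is quadratic, so its Hessian is the constant matrix H = [[8, 8], [8, 12]].
det(H) = 32, tr(H) = 20.
det(H) > 0 and tr(H) > 0, so H is positive definite everywhere: convex.

convex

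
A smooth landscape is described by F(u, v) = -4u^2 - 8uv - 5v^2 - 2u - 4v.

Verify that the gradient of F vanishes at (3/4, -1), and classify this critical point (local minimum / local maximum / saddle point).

∇F = (-8u - 8v - 2, -8u - 10v - 4); substituting (3/4, -1) gives ∇F = (0, 0), so (3/4, -1) is indeed a critical point.
The Hessian of F is constant: H = [[-8, -8], [-8, -10]].
det(H) = (-8)·(-10) − (-8)² = 16.
det(H) > 0 and tr(H) = -18 < 0, so H is negative definite and the point is a local maximum.

local maximum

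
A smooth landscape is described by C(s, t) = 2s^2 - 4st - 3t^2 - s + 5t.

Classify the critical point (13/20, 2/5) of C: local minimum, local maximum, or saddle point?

saddle point

The Hessian of C is constant: H = [[4, -4], [-4, -6]].
det(H) = 4·(-6) − (-4)² = -40.
Since det(H) < 0, H is indefinite and the critical point is a saddle point.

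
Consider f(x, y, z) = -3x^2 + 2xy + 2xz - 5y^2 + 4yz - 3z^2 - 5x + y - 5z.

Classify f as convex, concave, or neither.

f is quadratic, so its Hessian is the constant matrix H = [[-6, 2, 2], [2, -10, 4], [2, 4, -6]].
Leading principal minors: -6, 56, -168.
Signs alternate −, +, − ⇒ H ≺ 0 ⇒ concave.

concave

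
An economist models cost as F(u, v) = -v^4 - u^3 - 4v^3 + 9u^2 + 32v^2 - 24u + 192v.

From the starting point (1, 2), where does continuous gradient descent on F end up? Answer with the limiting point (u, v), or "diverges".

F is separable, so gradient descent decouples: u follows -∂F/∂u, v follows -∂F/∂v.
∂F/∂u = -3(u - 4)(u - 2); at u=1 this is -9, so u increases.
∂F/∂v = -4(v - 4)(v + 3)(v + 4); at v=2 this is 240, so v decreases.
u converges to its nearest critical value 2 (a local min of the u-part); v converges to -3. The iterate converges to (2, -3).

(2, -3)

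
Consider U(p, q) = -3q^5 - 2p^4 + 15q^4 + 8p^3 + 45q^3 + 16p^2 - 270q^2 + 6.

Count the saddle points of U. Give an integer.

U separates as a function of p plus a function of q, so ∇U=0 decouples.
∂U/∂p = -8p(p - 4)(p + 1) = 0 at p ∈ {-1, 0, 4}; ∂U/∂q = -15q(q - 4)(q - 3)(q + 3) = 0 at q ∈ {-3, 0, 3, 4}.
The Hessian is diagonal: diag(U_pp, U_qq). Second derivatives: U_pp(-1)=-40, U_pp(0)=32, U_pp(4)=-160; U_qq(-3)=1890, U_qq(0)=-540, U_qq(3)=270, U_qq(4)=-420.
Saddle points occur where the two diagonal entries have opposite signs: (-1, -3), (-1, 3), (0, 0), (0, 4), (4, -3), (4, 3). Count: 6.

6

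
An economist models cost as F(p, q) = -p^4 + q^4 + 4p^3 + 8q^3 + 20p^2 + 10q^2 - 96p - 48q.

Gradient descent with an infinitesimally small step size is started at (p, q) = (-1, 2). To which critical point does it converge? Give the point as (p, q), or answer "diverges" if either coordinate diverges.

F is separable, so gradient descent decouples: p follows -∂F/∂p, q follows -∂F/∂q.
∂F/∂p = -4(p - 4)(p - 2)(p + 3); at p=-1 this is -120, so p increases.
∂F/∂q = 4(q - 1)(q + 3)(q + 4); at q=2 this is 120, so q decreases.
p converges to its nearest critical value 2 (a local min of the p-part); q converges to 1. The iterate converges to (2, 1).

(2, 1)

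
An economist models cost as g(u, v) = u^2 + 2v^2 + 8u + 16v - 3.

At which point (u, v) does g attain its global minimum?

g(u,v) separates as P(u) + Q(v) − 3, so its minimum is min P + min Q − 3.
P'(u) = 2u + 8 vanishes at u ∈ {-4}; Q'(v) = 4v + 16 vanishes at v ∈ {-4}.
Local minima of P (where P''>0): P(-4)=-16. Local minima of Q: Q(-4)=-32.
So the global minimum of g is P(-4) + Q(-4) − 3 = -16 − 32 − 3 = -51, attained at (-4, -4).

(-4, -4)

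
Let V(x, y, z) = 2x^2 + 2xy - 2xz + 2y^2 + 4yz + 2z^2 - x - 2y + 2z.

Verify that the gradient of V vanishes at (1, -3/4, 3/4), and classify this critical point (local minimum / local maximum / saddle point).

∇V = (4x + 2y - 2z - 1, 2x + 4y + 4z - 2, -2x + 4y + 4z + 2); substituting (1, -3/4, 3/4) gives ∇V = (0, 0, 0), so (1, -3/4, 3/4) is indeed a critical point.
The Hessian is constant: H = [[4, 2, -2], [2, 4, 4], [-2, 4, 4]].
Leading principal minors: Δ₁ = 4, Δ₂ = 12, Δ₃ = -64.
The minors fit neither the all-positive nor the alternating-sign pattern, so H is indefinite: a saddle point.

saddle point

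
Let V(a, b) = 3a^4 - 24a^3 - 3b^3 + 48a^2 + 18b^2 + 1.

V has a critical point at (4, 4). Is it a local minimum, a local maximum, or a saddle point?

saddle point

The mixed partial ∂²V/∂a∂b is 0, so the Hessian at any point is diag(V_aa, V_bb) = diag(12(3a^2 - 12a + 8), 18(-b + 2)).
At (4, 4): H = diag(96, -36).
The eigenvalues have opposite signs, so H is indefinite: a saddle point.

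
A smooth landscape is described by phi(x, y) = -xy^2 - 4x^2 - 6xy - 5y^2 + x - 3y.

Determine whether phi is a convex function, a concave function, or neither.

neither

The term -xy^2 is cubic, so the Hessian is not constant.
∂²phi/∂y² = -2x - 10, which takes both signs as x varies (negative for sufficiently large x). A diagonal entry of the Hessian changing sign means the Hessian is neither positive- nor negative-semidefinite on all of R^2.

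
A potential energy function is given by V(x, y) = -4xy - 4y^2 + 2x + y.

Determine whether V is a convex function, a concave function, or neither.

V is quadratic, so its Hessian is the constant matrix H = [[0, -4], [-4, -8]].
det(H) = -16, tr(H) = -8.
det(H) < 0, so H is indefinite: neither convex nor concave.

neither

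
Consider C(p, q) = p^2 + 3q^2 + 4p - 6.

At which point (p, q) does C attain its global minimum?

(-2, 0)

C(p,q) separates as A(p) + B(q) − 6, so its minimum is min A + min B − 6.
A'(p) = 2p + 4 vanishes at p ∈ {-2}; B'(q) = 6q vanishes at q ∈ {0}.
Local minima of A (where A''>0): A(-2)=-4. Local minima of B: B(0)=0.
So the global minimum of C is A(-2) + B(0) − 6 = -4 + 0 − 6 = -10, attained at (-2, 0).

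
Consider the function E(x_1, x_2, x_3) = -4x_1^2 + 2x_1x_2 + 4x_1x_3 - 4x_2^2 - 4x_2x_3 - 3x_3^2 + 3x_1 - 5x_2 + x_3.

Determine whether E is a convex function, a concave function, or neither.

concave

E is quadratic, so its Hessian is the constant matrix H = [[-8, 2, 4], [2, -8, -4], [4, -4, -6]].
Leading principal minors: -8, 60, -168.
Signs alternate −, +, − ⇒ H ≺ 0 ⇒ concave.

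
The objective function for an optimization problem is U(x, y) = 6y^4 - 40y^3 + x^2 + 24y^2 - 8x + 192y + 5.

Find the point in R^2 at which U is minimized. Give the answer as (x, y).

U(x,y) separates as P(x) + Q(y) + 5, so its minimum is min P + min Q + 5.
P'(x) = 2x - 8 vanishes at x ∈ {4}; Q'(y) = 24(y - 4)(y - 2)(y + 1) vanishes at y ∈ {-1, 2, 4}.
Local minima of P (where P''>0): P(4)=-16. Local minima of Q: Q(-1)=-122, Q(4)=128.
So the global minimum of U is P(4) + Q(-1) + 5 = -16 − 122 + 5 = -133, attained at (4, -1).

(4, -1)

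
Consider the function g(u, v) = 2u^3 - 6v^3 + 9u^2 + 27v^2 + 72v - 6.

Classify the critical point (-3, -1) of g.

The mixed partial ∂²g/∂u∂v is 0, so the Hessian at any point is diag(g_uu, g_vv) = diag(6(2u + 3), 18(-2v + 3)).
At (-3, -1): H = diag(-18, 90).
The eigenvalues have opposite signs, so H is indefinite: a saddle point.

saddle point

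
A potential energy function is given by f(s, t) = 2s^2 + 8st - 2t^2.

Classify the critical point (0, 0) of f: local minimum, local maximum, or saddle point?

The Hessian of f is constant: H = [[4, 8], [8, -4]].
det(H) = 4·(-4) − 8² = -80.
Since det(H) < 0, H is indefinite and the critical point is a saddle point.

saddle point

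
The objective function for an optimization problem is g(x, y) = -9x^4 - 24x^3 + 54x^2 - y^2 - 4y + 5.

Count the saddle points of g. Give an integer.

g separates as a function of x plus a function of y, so ∇g=0 decouples.
∂g/∂x = -36x(x - 1)(x + 3) = 0 at x ∈ {-3, 0, 1}; ∂g/∂y = -2(y + 2) = 0 at y ∈ {-2}.
The Hessian is diagonal: diag(g_xx, g_yy). Second derivatives: g_xx(-3)=-432, g_xx(0)=108, g_xx(1)=-144; g_yy(-2)=-2.
Saddle points occur where the two diagonal entries have opposite signs: (0, -2). Count: 1.

1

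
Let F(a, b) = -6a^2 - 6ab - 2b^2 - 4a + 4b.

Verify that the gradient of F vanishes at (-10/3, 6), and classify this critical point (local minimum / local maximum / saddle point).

local maximum

∇F = (-12a - 6b - 4, -6a - 4b + 4); substituting (-10/3, 6) gives ∇F = (0, 0), so (-10/3, 6) is indeed a critical point.
The Hessian of F is constant: H = [[-12, -6], [-6, -4]].
det(H) = (-12)·(-4) − (-6)² = 12.
det(H) > 0 and tr(H) = -16 < 0, so H is negative definite and the point is a local maximum.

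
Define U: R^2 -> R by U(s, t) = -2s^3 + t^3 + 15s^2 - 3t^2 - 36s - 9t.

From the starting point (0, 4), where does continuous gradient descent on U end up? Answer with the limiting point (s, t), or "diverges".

U is separable, so gradient descent decouples: s follows -∂U/∂s, t follows -∂U/∂t.
∂U/∂s = -6(s - 3)(s - 2); at s=0 this is -36, so s increases.
∂U/∂t = 3(t - 3)(t + 1); at t=4 this is 15, so t decreases.
s converges to its nearest critical value 2 (a local min of the s-part); t converges to 3. The iterate converges to (2, 3).

(2, 3)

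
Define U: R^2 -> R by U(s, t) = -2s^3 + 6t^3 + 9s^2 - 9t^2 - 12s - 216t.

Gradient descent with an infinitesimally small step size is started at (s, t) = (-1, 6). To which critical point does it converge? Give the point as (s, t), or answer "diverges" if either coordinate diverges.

(1, 4)

U is separable, so gradient descent decouples: s follows -∂U/∂s, t follows -∂U/∂t.
∂U/∂s = -6(s - 2)(s - 1); at s=-1 this is -36, so s increases.
∂U/∂t = 18(t - 4)(t + 3); at t=6 this is 324, so t decreases.
s converges to its nearest critical value 1 (a local min of the s-part); t converges to 4. The iterate converges to (1, 4).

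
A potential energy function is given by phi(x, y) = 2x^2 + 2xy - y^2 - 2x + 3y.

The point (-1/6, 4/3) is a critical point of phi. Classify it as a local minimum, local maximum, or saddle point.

saddle point

The Hessian of phi is constant: H = [[4, 2], [2, -2]].
det(H) = 4·(-2) − 2² = -12.
Since det(H) < 0, H is indefinite and the critical point is a saddle point.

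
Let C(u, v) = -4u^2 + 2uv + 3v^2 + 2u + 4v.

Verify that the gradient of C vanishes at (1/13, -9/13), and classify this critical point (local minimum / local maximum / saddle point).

saddle point

∇C = (-8u + 2v + 2, 2u + 6v + 4); substituting (1/13, -9/13) gives ∇C = (0, 0), so (1/13, -9/13) is indeed a critical point.
The Hessian of C is constant: H = [[-8, 2], [2, 6]].
det(H) = (-8)·6 − 2² = -52.
Since det(H) < 0, H is indefinite and the critical point is a saddle point.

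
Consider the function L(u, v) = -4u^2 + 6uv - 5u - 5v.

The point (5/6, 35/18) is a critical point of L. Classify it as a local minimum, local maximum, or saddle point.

The Hessian of L is constant: H = [[-8, 6], [6, 0]].
det(H) = (-8)·0 − 6² = -36.
Since det(H) < 0, H is indefinite and the critical point is a saddle point.

saddle point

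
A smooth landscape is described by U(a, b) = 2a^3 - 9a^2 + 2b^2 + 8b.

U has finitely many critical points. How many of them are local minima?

1

U separates as a function of a plus a function of b, so ∇U=0 decouples.
∂U/∂a = 6a(a - 3) = 0 at a ∈ {0, 3}; ∂U/∂b = 4(b + 2) = 0 at b ∈ {-2}.
The Hessian is diagonal: diag(U_aa, U_bb). Second derivatives: U_aa(0)=-18, U_aa(3)=18; U_bb(-2)=4.
Local minima occur where both diagonal entries positive: (3, -2). Count: 1.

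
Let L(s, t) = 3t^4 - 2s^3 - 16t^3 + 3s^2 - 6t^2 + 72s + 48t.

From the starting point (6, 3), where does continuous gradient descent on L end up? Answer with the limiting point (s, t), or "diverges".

diverges

L is separable, so gradient descent decouples: s follows -∂L/∂s, t follows -∂L/∂t.
∂L/∂s = -6(s - 4)(s + 3); at s=6 this is -108, so s increases.
∂L/∂t = 12(t - 4)(t - 1)(t + 1); at t=3 this is -96, so t increases.
The s-coordinate has no critical point in that direction and runs off to infinity.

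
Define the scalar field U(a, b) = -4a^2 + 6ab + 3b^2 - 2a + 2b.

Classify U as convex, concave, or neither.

neither

U is quadratic, so its Hessian is the constant matrix H = [[-8, 6], [6, 6]].
det(H) = -84, tr(H) = -2.
det(H) < 0, so H is indefinite: neither convex nor concave.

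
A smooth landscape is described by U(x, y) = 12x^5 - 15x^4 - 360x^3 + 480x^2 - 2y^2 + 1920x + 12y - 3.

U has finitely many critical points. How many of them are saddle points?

U separates as a function of x plus a function of y, so ∇U=0 decouples.
∂U/∂x = 60(x - 4)(x - 2)(x + 1)(x + 4) = 0 at x ∈ {-4, -1, 2, 4}; ∂U/∂y = -4(y - 3) = 0 at y ∈ {3}.
The Hessian is diagonal: diag(U_xx, U_yy). Second derivatives: U_xx(-4)=-8640, U_xx(-1)=2700, U_xx(2)=-2160, U_xx(4)=4800; U_yy(3)=-4.
Saddle points occur where the two diagonal entries have opposite signs: (-1, 3), (4, 3). Count: 2.

2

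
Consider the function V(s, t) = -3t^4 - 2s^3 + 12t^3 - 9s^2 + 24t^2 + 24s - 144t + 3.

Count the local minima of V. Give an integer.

1

V separates as a function of s plus a function of t, so ∇V=0 decouples.
∂V/∂s = -6(s - 1)(s + 4) = 0 at s ∈ {-4, 1}; ∂V/∂t = -12(t - 3)(t - 2)(t + 2) = 0 at t ∈ {-2, 2, 3}.
The Hessian is diagonal: diag(V_ss, V_tt). Second derivatives: V_ss(-4)=30, V_ss(1)=-30; V_tt(-2)=-240, V_tt(2)=48, V_tt(3)=-60.
Local minima occur where both diagonal entries positive: (-4, 2). Count: 1.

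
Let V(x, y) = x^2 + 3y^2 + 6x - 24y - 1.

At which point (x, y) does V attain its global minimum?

(-3, 4)

V(x,y) separates as P(x) + Q(y) − 1, so its minimum is min P + min Q − 1.
P'(x) = 2x + 6 vanishes at x ∈ {-3}; Q'(y) = 6y - 24 vanishes at y ∈ {4}.
Local minima of P (where P''>0): P(-3)=-9. Local minima of Q: Q(4)=-48.
So the global minimum of V is P(-3) + Q(4) − 1 = -9 − 48 − 1 = -58, attained at (-3, 4).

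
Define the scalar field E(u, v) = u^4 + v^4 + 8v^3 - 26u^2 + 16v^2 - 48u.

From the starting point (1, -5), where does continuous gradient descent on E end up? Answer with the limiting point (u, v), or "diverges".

E is separable, so gradient descent decouples: u follows -∂E/∂u, v follows -∂E/∂v.
∂E/∂u = 4(u - 4)(u + 1)(u + 3); at u=1 this is -96, so u increases.
∂E/∂v = 4v(v + 2)(v + 4); at v=-5 this is -60, so v increases.
u converges to its nearest critical value 4 (a local min of the u-part); v converges to -4. The iterate converges to (4, -4).

(4, -4)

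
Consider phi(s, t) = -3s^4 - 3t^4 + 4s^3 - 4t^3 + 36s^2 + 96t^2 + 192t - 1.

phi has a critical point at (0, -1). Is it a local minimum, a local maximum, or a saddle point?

The mixed partial ∂²phi/∂s∂t is 0, so the Hessian at any point is diag(phi_ss, phi_tt) = diag(12(-3s^2 + 2s + 6), 12(-3t^2 - 2t + 16)).
At (0, -1): H = diag(72, 180).
Both eigenvalues are positive, so H is positive definite: a local minimum.

local minimum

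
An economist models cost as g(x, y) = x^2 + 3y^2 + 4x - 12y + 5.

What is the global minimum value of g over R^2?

g(x,y) separates as P(x) + Q(y) + 5, so its minimum is min P + min Q + 5.
P'(x) = 2x + 4 vanishes at x ∈ {-2}; Q'(y) = 6y - 12 vanishes at y ∈ {2}.
Local minima of P (where P''>0): P(-2)=-4. Local minima of Q: Q(2)=-12.
So the global minimum of g is P(-2) + Q(2) + 5 = -4 − 12 + 5 = -11, attained at (-2, 2).

-11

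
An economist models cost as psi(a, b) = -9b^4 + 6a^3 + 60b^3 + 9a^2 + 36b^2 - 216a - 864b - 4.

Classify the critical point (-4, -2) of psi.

local maximum

The mixed partial ∂²psi/∂a∂b is 0, so the Hessian at any point is diag(psi_aa, psi_bb) = diag(18(2a + 1), 36(-3b^2 + 10b + 2)).
At (-4, -2): H = diag(-126, -1080).
Both eigenvalues are negative, so H is negative definite: a local maximum.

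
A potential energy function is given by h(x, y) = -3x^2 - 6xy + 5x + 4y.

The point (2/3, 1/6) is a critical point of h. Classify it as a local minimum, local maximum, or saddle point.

saddle point

The Hessian of h is constant: H = [[-6, -6], [-6, 0]].
det(H) = (-6)·0 − (-6)² = -36.
Since det(H) < 0, H is indefinite and the critical point is a saddle point.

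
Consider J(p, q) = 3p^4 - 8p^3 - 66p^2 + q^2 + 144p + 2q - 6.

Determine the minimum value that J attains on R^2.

-574

J(p,q) separates as A(p) + B(q) − 6, so its minimum is min A + min B − 6.
A'(p) = 12(p - 4)(p - 1)(p + 3) vanishes at p ∈ {-3, 1, 4}; B'(q) = 2q + 2 vanishes at q ∈ {-1}.
Local minima of A (where A''>0): A(-3)=-567, A(4)=-224. Local minima of B: B(-1)=-1.
So the global minimum of J is A(-3) + B(-1) − 6 = -567 − 1 − 6 = -574, attained at (-3, -1).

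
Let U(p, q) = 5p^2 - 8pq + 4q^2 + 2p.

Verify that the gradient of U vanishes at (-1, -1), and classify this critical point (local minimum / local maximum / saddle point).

∇U = (10p - 8q + 2, -8p + 8q); substituting (-1, -1) gives ∇U = (0, 0), so (-1, -1) is indeed a critical point.
The Hessian of U is constant: H = [[10, -8], [-8, 8]].
det(H) = 10·8 − (-8)² = 16.
det(H) > 0 and tr(H) = 18 > 0, so H is positive definite and the point is a local minimum.

local minimum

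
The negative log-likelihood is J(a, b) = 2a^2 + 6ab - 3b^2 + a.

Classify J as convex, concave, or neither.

neither

J is quadratic, so its Hessian is the constant matrix H = [[4, 6], [6, -6]].
det(H) = -60, tr(H) = -2.
det(H) < 0, so H is indefinite: neither convex nor concave.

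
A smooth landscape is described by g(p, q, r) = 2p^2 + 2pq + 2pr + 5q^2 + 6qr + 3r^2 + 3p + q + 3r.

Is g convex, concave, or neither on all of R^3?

convex

g is quadratic, so its Hessian is the constant matrix H = [[4, 2, 2], [2, 10, 6], [2, 6, 6]].
Leading principal minors: 4, 36, 80.
All positive ⇒ H ≻ 0 ⇒ convex.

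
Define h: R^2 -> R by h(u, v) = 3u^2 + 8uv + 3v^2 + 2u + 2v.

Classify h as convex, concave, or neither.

h is quadratic, so its Hessian is the constant matrix H = [[6, 8], [8, 6]].
det(H) = -28, tr(H) = 12.
det(H) < 0, so H is indefinite: neither convex nor concave.

neither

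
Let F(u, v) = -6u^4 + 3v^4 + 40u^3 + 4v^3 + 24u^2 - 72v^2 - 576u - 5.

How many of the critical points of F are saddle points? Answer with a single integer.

5

F separates as a function of u plus a function of v, so ∇F=0 decouples.
∂F/∂u = -24(u - 4)(u - 3)(u + 2) = 0 at u ∈ {-2, 3, 4}; ∂F/∂v = 12v(v - 3)(v + 4) = 0 at v ∈ {-4, 0, 3}.
The Hessian is diagonal: diag(F_uu, F_vv). Second derivatives: F_uu(-2)=-720, F_uu(3)=120, F_uu(4)=-144; F_vv(-4)=336, F_vv(0)=-144, F_vv(3)=252.
Saddle points occur where the two diagonal entries have opposite signs: (-2, -4), (-2, 3), (3, 0), (4, -4), (4, 3). Count: 5.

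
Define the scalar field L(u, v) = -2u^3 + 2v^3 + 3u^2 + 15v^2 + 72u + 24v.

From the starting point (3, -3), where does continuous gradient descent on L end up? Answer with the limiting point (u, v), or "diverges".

L is separable, so gradient descent decouples: u follows -∂L/∂u, v follows -∂L/∂v.
∂L/∂u = -6(u - 4)(u + 3); at u=3 this is 36, so u decreases.
∂L/∂v = 6(v + 1)(v + 4); at v=-3 this is -12, so v increases.
u converges to its nearest critical value -3 (a local min of the u-part); v converges to -1. The iterate converges to (-3, -1).

(-3, -1)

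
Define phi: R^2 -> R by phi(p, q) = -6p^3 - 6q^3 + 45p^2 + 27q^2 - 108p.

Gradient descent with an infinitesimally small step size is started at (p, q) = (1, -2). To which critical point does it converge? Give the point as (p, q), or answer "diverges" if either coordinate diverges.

(2, 0)

phi is separable, so gradient descent decouples: p follows -∂phi/∂p, q follows -∂phi/∂q.
∂phi/∂p = -18(p - 3)(p - 2); at p=1 this is -36, so p increases.
∂phi/∂q = -18q(q - 3); at q=-2 this is -180, so q increases.
p converges to its nearest critical value 2 (a local min of the p-part); q converges to 0. The iterate converges to (2, 0).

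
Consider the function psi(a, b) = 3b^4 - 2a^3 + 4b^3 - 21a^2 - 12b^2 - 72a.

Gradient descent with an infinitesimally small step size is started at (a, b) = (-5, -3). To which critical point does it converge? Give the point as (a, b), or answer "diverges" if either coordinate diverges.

(-4, -2)

psi is separable, so gradient descent decouples: a follows -∂psi/∂a, b follows -∂psi/∂b.
∂psi/∂a = -6(a + 3)(a + 4); at a=-5 this is -12, so a increases.
∂psi/∂b = 12b(b - 1)(b + 2); at b=-3 this is -144, so b increases.
a converges to its nearest critical value -4 (a local min of the a-part); b converges to -2. The iterate converges to (-4, -2).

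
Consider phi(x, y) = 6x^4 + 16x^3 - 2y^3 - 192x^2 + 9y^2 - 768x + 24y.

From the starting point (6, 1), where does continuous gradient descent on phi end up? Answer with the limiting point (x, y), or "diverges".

(4, -1)

phi is separable, so gradient descent decouples: x follows -∂phi/∂x, y follows -∂phi/∂y.
∂phi/∂x = 24(x - 4)(x + 2)(x + 4); at x=6 this is 3840, so x decreases.
∂phi/∂y = -6(y - 4)(y + 1); at y=1 this is 36, so y decreases.
x converges to its nearest critical value 4 (a local min of the x-part); y converges to -1. The iterate converges to (4, -1).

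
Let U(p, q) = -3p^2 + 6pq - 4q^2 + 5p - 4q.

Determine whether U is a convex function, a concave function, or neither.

concave

U is quadratic, so its Hessian is the constant matrix H = [[-6, 6], [6, -8]].
det(H) = 12, tr(H) = -14.
det(H) > 0 and tr(H) < 0, so H is negative definite everywhere: concave.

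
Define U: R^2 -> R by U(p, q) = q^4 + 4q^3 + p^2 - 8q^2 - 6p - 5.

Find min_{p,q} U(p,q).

-142

U(p,q) separates as A(p) + B(q) − 5, so its minimum is min A + min B − 5.
A'(p) = 2p - 6 vanishes at p ∈ {3}; B'(q) = 4q(q - 1)(q + 4) vanishes at q ∈ {-4, 0, 1}.
Local minima of A (where A''>0): A(3)=-9. Local minima of B: B(-4)=-128, B(1)=-3.
So the global minimum of U is A(3) + B(-4) − 5 = -9 − 128 − 5 = -142, attained at (3, -4).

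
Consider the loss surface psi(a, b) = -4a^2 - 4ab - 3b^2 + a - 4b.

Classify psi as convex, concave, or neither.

psi is quadratic, so its Hessian is the constant matrix H = [[-8, -4], [-4, -6]].
det(H) = 32, tr(H) = -14.
det(H) > 0 and tr(H) < 0, so H is negative definite everywhere: concave.

concave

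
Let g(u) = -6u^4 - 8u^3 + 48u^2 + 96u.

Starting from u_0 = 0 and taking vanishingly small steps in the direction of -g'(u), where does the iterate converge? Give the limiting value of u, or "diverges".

-1

g'(u) = -24(u - 2)(u + 1)(u + 2), so g'(0) = 96.
Gradient descent moves in the -g' direction, i.e. u is decreasing.
The nearest critical point in that direction is u = -1, where g'' = 72 > 0 (a local minimum). The iterate converges there.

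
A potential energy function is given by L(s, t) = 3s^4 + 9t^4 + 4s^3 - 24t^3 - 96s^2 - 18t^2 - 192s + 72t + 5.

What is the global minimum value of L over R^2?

-1332

L(s,t) separates as P(s) + Q(t) + 5, so its minimum is min P + min Q + 5.
P'(s) = 12(s - 4)(s + 1)(s + 4) vanishes at s ∈ {-4, -1, 4}; Q'(t) = 36(t - 2)(t - 1)(t + 1) vanishes at t ∈ {-1, 1, 2}.
Local minima of P (where P''>0): P(-4)=-256, P(4)=-1280. Local minima of Q: Q(-1)=-57, Q(2)=24.
So the global minimum of L is P(4) + Q(-1) + 5 = -1280 − 57 + 5 = -1332, attained at (4, -1).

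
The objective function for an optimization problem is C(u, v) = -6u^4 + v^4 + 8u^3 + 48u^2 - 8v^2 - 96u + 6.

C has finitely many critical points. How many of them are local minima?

2

C separates as a function of u plus a function of v, so ∇C=0 decouples.
∂C/∂u = -24(u - 2)(u - 1)(u + 2) = 0 at u ∈ {-2, 1, 2}; ∂C/∂v = 4v(v - 2)(v + 2) = 0 at v ∈ {-2, 0, 2}.
The Hessian is diagonal: diag(C_uu, C_vv). Second derivatives: C_uu(-2)=-288, C_uu(1)=72, C_uu(2)=-96; C_vv(-2)=32, C_vv(0)=-16, C_vv(2)=32.
Local minima occur where both diagonal entries positive: (1, -2), (1, 2). Count: 2.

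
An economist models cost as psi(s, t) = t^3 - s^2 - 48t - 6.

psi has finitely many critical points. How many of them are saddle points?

1

psi separates as a function of s plus a function of t, so ∇psi=0 decouples.
∂psi/∂s = -2s = 0 at s ∈ {0}; ∂psi/∂t = 3(t - 4)(t + 4) = 0 at t ∈ {-4, 4}.
The Hessian is diagonal: diag(psi_ss, psi_tt). Second derivatives: psi_ss(0)=-2; psi_tt(-4)=-24, psi_tt(4)=24.
Saddle points occur where the two diagonal entries have opposite signs: (0, 4). Count: 1.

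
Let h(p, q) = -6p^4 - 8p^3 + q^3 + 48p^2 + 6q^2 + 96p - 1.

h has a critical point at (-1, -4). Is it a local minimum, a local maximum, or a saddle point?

The mixed partial ∂²h/∂p∂q is 0, so the Hessian at any point is diag(h_pp, h_qq) = diag(24(-3p^2 - 2p + 4), 6(q + 2)).
At (-1, -4): H = diag(72, -12).
The eigenvalues have opposite signs, so H is indefinite: a saddle point.

saddle point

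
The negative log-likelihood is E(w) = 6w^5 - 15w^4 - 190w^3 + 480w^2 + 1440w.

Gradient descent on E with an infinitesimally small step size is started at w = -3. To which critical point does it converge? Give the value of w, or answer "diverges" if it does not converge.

-1

E'(w) = 30(w - 4)(w - 3)(w + 1)(w + 4), so E'(-3) = -2520.
Gradient descent moves in the -E' direction, i.e. w is increasing.
The nearest critical point in that direction is w = -1, where E'' = 1800 > 0 (a local minimum). The iterate converges there.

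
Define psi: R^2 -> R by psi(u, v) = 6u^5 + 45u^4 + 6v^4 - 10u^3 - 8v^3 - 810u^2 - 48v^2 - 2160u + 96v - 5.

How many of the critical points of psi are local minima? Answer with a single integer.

4

psi separates as a function of u plus a function of v, so ∇psi=0 decouples.
∂psi/∂u = 30(u - 3)(u + 2)(u + 3)(u + 4) = 0 at u ∈ {-4, -3, -2, 3}; ∂psi/∂v = 24(v - 2)(v - 1)(v + 2) = 0 at v ∈ {-2, 1, 2}.
The Hessian is diagonal: diag(psi_uu, psi_vv). Second derivatives: psi_uu(-4)=-420, psi_uu(-3)=180, psi_uu(-2)=-300, psi_uu(3)=6300; psi_vv(-2)=288, psi_vv(1)=-72, psi_vv(2)=96.
Local minima occur where both diagonal entries positive: (-3, -2), (-3, 2), (3, -2), (3, 2). Count: 4.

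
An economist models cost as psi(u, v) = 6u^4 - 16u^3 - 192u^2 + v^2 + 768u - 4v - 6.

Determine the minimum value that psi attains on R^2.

-3594

psi(u,v) separates as P(u) + Q(v) − 6, so its minimum is min P + min Q − 6.
P'(u) = 24(u - 4)(u - 2)(u + 4) vanishes at u ∈ {-4, 2, 4}; Q'(v) = 2v - 4 vanishes at v ∈ {2}.
Local minima of P (where P''>0): P(-4)=-3584, P(4)=512. Local minima of Q: Q(2)=-4.
So the global minimum of psi is P(-4) + Q(2) − 6 = -3584 − 4 − 6 = -3594, attained at (-4, 2).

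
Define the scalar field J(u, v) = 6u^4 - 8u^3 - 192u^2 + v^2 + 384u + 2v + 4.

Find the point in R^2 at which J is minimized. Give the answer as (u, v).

J(u,v) separates as P(u) + Q(v) + 4, so its minimum is min P + min Q + 4.
P'(u) = 24(u - 4)(u - 1)(u + 4) vanishes at u ∈ {-4, 1, 4}; Q'(v) = 2v + 2 vanishes at v ∈ {-1}.
Local minima of P (where P''>0): P(-4)=-2560, P(4)=-512. Local minima of Q: Q(-1)=-1.
So the global minimum of J is P(-4) + Q(-1) + 4 = -2560 − 1 + 4 = -2557, attained at (-4, -1).

(-4, -1)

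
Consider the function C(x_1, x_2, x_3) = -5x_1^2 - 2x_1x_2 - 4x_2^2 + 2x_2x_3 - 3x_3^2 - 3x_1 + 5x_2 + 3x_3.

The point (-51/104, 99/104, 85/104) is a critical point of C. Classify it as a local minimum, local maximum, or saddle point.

local maximum

The Hessian is constant: H = [[-10, -2, 0], [-2, -8, 2], [0, 2, -6]].
Leading principal minors: Δ₁ = -10, Δ₂ = 76, Δ₃ = -416.
The minors alternate sign starting negative (−, +, −), so H is negative definite: a local maximum.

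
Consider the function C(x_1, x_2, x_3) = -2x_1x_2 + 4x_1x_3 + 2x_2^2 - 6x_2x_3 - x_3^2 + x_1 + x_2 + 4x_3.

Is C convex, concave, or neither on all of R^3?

neither

C is quadratic, so its Hessian is the constant matrix H = [[0, -2, 4], [-2, 4, -6], [4, -6, -2]].
Leading principal minors: 0, -4, 40.
Neither pattern holds ⇒ H is indefinite ⇒ neither convex nor concave.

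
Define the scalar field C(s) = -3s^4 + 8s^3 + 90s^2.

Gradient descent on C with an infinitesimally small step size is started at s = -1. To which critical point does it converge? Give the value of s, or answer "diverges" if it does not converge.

C'(s) = -12s(s - 5)(s + 3), so C'(-1) = -144.
Gradient descent moves in the -C' direction, i.e. s is increasing.
The nearest critical point in that direction is s = 0, where C'' = 180 > 0 (a local minimum). The iterate converges there.

0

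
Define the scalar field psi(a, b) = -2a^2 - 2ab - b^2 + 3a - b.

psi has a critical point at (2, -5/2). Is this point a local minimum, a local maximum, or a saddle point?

The Hessian of psi is constant: H = [[-4, -2], [-2, -2]].
det(H) = (-4)·(-2) − (-2)² = 4.
det(H) > 0 and tr(H) = -6 < 0, so H is negative definite and the point is a local maximum.

local maximum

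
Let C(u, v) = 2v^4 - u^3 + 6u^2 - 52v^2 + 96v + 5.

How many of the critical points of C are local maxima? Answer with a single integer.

C separates as a function of u plus a function of v, so ∇C=0 decouples.
∂C/∂u = -3u(u - 4) = 0 at u ∈ {0, 4}; ∂C/∂v = 8(v - 3)(v - 1)(v + 4) = 0 at v ∈ {-4, 1, 3}.
The Hessian is diagonal: diag(C_uu, C_vv). Second derivatives: C_uu(0)=12, C_uu(4)=-12; C_vv(-4)=280, C_vv(1)=-80, C_vv(3)=112.
Local maxima occur where both diagonal entries negative: (4, 1). Count: 1.

1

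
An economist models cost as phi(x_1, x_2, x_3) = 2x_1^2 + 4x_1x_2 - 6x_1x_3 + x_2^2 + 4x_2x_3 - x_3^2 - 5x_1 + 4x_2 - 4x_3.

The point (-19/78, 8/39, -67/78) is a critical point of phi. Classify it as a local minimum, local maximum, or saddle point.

The Hessian is constant: H = [[4, 4, -6], [4, 2, 4], [-6, 4, -2]].
Leading principal minors: Δ₁ = 4, Δ₂ = -8, Δ₃ = -312.
The minors fit neither the all-positive nor the alternating-sign pattern, so H is indefinite: a saddle point.

saddle point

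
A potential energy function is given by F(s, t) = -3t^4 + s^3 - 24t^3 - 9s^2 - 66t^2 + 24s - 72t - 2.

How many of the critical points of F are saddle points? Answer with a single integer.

3

F separates as a function of s plus a function of t, so ∇F=0 decouples.
∂F/∂s = 3(s - 4)(s - 2) = 0 at s ∈ {2, 4}; ∂F/∂t = -12(t + 1)(t + 2)(t + 3) = 0 at t ∈ {-3, -2, -1}.
The Hessian is diagonal: diag(F_ss, F_tt). Second derivatives: F_ss(2)=-6, F_ss(4)=6; F_tt(-3)=-24, F_tt(-2)=12, F_tt(-1)=-24.
Saddle points occur where the two diagonal entries have opposite signs: (2, -2), (4, -3), (4, -1). Count: 3.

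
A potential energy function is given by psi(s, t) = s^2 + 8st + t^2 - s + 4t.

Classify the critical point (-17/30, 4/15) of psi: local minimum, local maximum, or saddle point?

The Hessian of psi is constant: H = [[2, 8], [8, 2]].
det(H) = 2·2 − 8² = -60.
Since det(H) < 0, H is indefinite and the critical point is a saddle point.

saddle point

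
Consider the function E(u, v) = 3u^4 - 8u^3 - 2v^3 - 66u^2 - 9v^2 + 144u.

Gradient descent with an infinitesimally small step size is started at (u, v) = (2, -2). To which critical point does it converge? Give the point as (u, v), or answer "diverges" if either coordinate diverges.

(4, -3)

E is separable, so gradient descent decouples: u follows -∂E/∂u, v follows -∂E/∂v.
∂E/∂u = 12(u - 4)(u - 1)(u + 3); at u=2 this is -120, so u increases.
∂E/∂v = -6v(v + 3); at v=-2 this is 12, so v decreases.
u converges to its nearest critical value 4 (a local min of the u-part); v converges to -3. The iterate converges to (4, -3).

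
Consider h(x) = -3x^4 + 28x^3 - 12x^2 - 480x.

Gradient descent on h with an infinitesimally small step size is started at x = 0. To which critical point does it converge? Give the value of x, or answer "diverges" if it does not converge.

h'(x) = -12(x - 5)(x - 4)(x + 2), so h'(0) = -480.
Gradient descent moves in the -h' direction, i.e. x is increasing.
The nearest critical point in that direction is x = 4, where h'' = 72 > 0 (a local minimum). The iterate converges there.

4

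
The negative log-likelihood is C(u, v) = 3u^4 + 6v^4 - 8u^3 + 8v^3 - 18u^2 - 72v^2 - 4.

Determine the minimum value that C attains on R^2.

-517

C(u,v) separates as P(u) + Q(v) − 4, so its minimum is min P + min Q − 4.
P'(u) = 12u(u - 3)(u + 1) vanishes at u ∈ {-1, 0, 3}; Q'(v) = 24v(v - 2)(v + 3) vanishes at v ∈ {-3, 0, 2}.
Local minima of P (where P''>0): P(-1)=-7, P(3)=-135. Local minima of Q: Q(-3)=-378, Q(2)=-128.
So the global minimum of C is P(3) + Q(-3) − 4 = -135 − 378 − 4 = -517, attained at (3, -3).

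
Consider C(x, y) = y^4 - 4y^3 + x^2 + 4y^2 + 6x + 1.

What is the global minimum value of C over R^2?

C(x,y) separates as P(x) + Q(y) + 1, so its minimum is min P + min Q + 1.
P'(x) = 2x + 6 vanishes at x ∈ {-3}; Q'(y) = 4y(y - 2)(y - 1) vanishes at y ∈ {0, 1, 2}.
Local minima of P (where P''>0): P(-3)=-9. Local minima of Q: Q(0)=0, Q(2)=0.
So the global minimum of C is P(-3) + Q(0) + 1 = -9 + 0 + 1 = -8, attained at (-3, 0).

-8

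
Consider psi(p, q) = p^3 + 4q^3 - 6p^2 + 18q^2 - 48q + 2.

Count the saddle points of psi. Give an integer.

2

psi separates as a function of p plus a function of q, so ∇psi=0 decouples.
∂psi/∂p = 3p(p - 4) = 0 at p ∈ {0, 4}; ∂psi/∂q = 12(q - 1)(q + 4) = 0 at q ∈ {-4, 1}.
The Hessian is diagonal: diag(psi_pp, psi_qq). Second derivatives: psi_pp(0)=-12, psi_pp(4)=12; psi_qq(-4)=-60, psi_qq(1)=60.
Saddle points occur where the two diagonal entries have opposite signs: (0, 1), (4, -4). Count: 2.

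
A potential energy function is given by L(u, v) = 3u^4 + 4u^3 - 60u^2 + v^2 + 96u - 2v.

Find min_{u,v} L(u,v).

L(u,v) separates as P(u) + Q(v), so its minimum is min P + min Q.
P'(u) = 12(u - 2)(u - 1)(u + 4) vanishes at u ∈ {-4, 1, 2}; Q'(v) = 2v - 2 vanishes at v ∈ {1}.
Local minima of P (where P''>0): P(-4)=-832, P(2)=32. Local minima of Q: Q(1)=-1.
So the global minimum of L is P(-4) + Q(1) = -832 − 1 = -833, attained at (-4, 1).

-833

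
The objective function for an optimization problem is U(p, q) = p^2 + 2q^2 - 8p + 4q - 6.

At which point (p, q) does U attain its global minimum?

(4, -1)

U(p,q) separates as A(p) + B(q) − 6, so its minimum is min A + min B − 6.
A'(p) = 2p - 8 vanishes at p ∈ {4}; B'(q) = 4q + 4 vanishes at q ∈ {-1}.
Local minima of A (where A''>0): A(4)=-16. Local minima of B: B(-1)=-2.
So the global minimum of U is A(4) + B(-1) − 6 = -16 − 2 − 6 = -24, attained at (4, -1).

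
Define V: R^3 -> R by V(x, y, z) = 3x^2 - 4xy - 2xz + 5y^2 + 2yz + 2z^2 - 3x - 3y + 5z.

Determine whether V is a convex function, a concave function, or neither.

convex

V is quadratic, so its Hessian is the constant matrix H = [[6, -4, -2], [-4, 10, 2], [-2, 2, 4]].
Leading principal minors: 6, 44, 144.
All positive ⇒ H ≻ 0 ⇒ convex.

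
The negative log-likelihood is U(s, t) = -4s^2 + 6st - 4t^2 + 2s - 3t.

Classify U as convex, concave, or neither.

concave

U is quadratic, so its Hessian is the constant matrix H = [[-8, 6], [6, -8]].
det(H) = 28, tr(H) = -16.
det(H) > 0 and tr(H) < 0, so H is negative definite everywhere: concave.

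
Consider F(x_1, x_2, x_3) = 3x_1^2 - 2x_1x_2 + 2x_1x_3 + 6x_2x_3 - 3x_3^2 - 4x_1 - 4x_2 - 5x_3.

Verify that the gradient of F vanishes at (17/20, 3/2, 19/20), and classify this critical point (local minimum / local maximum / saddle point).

∇F = (6x_1 - 2x_2 + 2x_3 - 4, -2x_1 + 6x_3 - 4, 2x_1 + 6x_2 - 6x_3 - 5); substituting (17/20, 3/2, 19/20) gives ∇F = (0, 0, 0), so (17/20, 3/2, 19/20) is indeed a critical point.
The Hessian is constant: H = [[6, -2, 2], [-2, 0, 6], [2, 6, -6]].
Leading principal minors: Δ₁ = 6, Δ₂ = -4, Δ₃ = -240.
The minors fit neither the all-positive nor the alternating-sign pattern, so H is indefinite: a saddle point.

saddle point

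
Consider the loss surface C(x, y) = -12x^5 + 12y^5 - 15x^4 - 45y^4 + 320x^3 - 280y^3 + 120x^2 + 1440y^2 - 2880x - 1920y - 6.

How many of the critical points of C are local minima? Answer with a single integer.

4

C separates as a function of x plus a function of y, so ∇C=0 decouples.
∂C/∂x = -60(x - 3)(x - 2)(x + 2)(x + 4) = 0 at x ∈ {-4, -2, 2, 3}; ∂C/∂y = 60(y - 4)(y - 2)(y - 1)(y + 4) = 0 at y ∈ {-4, 1, 2, 4}.
The Hessian is diagonal: diag(C_xx, C_yy). Second derivatives: C_xx(-4)=5040, C_xx(-2)=-2400, C_xx(2)=1440, C_xx(3)=-2100; C_yy(-4)=-14400, C_yy(1)=900, C_yy(2)=-720, C_yy(4)=2880.
Local minima occur where both diagonal entries positive: (-4, 1), (-4, 4), (2, 1), (2, 4). Count: 4.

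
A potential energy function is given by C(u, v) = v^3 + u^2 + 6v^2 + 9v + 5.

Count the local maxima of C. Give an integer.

C separates as a function of u plus a function of v, so ∇C=0 decouples.
∂C/∂u = 2u = 0 at u ∈ {0}; ∂C/∂v = 3(v + 1)(v + 3) = 0 at v ∈ {-3, -1}.
The Hessian is diagonal: diag(C_uu, C_vv). Second derivatives: C_uu(0)=2; C_vv(-3)=-6, C_vv(-1)=6.
Local maxima occur where both diagonal entries negative: none. Count: 0.

0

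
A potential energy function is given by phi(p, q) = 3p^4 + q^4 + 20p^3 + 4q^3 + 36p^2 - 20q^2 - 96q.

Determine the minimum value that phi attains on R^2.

phi(p,q) separates as A(p) + B(q), so its minimum is min A + min B.
A'(p) = 12p(p + 2)(p + 3) vanishes at p ∈ {-3, -2, 0}; B'(q) = 4(q - 3)(q + 2)(q + 4) vanishes at q ∈ {-4, -2, 3}.
Local minima of A (where A''>0): A(-3)=27, A(0)=0. Local minima of B: B(-4)=64, B(3)=-279.
So the global minimum of phi is A(0) + B(3) = 0 − 279 = -279, attained at (0, 3).

-279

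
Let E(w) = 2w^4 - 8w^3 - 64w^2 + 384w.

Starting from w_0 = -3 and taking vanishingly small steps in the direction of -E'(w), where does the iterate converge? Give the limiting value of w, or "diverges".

-4

E'(w) = 8(w - 4)(w - 3)(w + 4), so E'(-3) = 336.
Gradient descent moves in the -E' direction, i.e. w is decreasing.
The nearest critical point in that direction is w = -4, where E'' = 448 > 0 (a local minimum). The iterate converges there.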